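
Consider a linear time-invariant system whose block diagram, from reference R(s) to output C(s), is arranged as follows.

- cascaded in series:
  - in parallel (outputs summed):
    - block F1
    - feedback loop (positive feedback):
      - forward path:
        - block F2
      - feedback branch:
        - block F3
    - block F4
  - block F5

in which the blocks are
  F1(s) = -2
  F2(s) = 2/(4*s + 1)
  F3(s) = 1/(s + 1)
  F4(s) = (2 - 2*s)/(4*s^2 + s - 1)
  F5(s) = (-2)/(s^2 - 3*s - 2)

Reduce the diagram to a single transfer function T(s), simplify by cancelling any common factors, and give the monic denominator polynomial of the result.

Reducing step by step:

1. apply the feedback formula to F2, F3 -> (2*s + 2)/(4*s^2 + 5*s - 1)
2. add F1, [F2/(1-F2*F3)], F4 (parallel) -> (-32*s^4 - 48*s^3 + 14*s^2 + 24*s - 6)/(16*s^4 + 24*s^3 - 3*s^2 - 6*s + 1)
3. multiply (F1+[F2/(1-F2*F3)]+F4), F5 (series) -> (64*s^4 + 96*s^3 - 28*s^2 - 48*s + 12)/(16*s^6 - 24*s^5 - 107*s^4 - 45*s^3 + 25*s^2 + 9*s - 2)
The result of step 3 is T(s) in lowest terms. Its denominator has leading coefficient 16; dividing the denominator through by 16 makes it monic.

Answer: s^6 - 3*s^5/2 - 107*s^4/16 - 45*s^3/16 + 25*s^2/16 + 9*s/16 - 1/8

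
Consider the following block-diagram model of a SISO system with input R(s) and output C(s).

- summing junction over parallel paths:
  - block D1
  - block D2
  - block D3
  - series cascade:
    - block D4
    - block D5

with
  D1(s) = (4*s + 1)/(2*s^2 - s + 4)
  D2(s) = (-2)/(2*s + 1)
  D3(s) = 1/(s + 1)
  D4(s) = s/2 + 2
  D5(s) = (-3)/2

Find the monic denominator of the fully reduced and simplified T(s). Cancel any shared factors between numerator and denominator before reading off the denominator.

(1) combine D4, D5 in series, giving -3*s/4 - 3
(2) combine D1, D2, D3, (D4*D5) in parallel, giving (-12*s^5 - 60*s^4 - 37*s^3 - 69*s^2 - 112*s - 60)/(16*s^4 + 16*s^3 + 28*s^2 + 44*s + 16)
No further cancellation is possible in the step-2 result, so that is T(s). Its denominator becomes monic after dividing by the leading coefficient 16.

Therefore the answer is s^4 + s^3 + 7*s^2/4 + 11*s/4 + 1.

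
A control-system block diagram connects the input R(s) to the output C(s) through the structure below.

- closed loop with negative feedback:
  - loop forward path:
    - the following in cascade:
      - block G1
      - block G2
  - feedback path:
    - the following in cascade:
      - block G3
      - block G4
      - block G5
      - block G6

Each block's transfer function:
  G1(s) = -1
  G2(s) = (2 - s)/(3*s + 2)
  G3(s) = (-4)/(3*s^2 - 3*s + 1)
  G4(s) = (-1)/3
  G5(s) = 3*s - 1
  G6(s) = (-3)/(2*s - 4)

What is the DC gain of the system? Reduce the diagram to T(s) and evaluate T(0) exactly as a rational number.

1. combine G1, G2 in series; result (s - 2)/(3*s + 2)
2. multiply G3, G4, G5, G6 (series); result (2 - 6*s)/(3*s^3 - 9*s^2 + 7*s - 2)
3. apply the feedback formula to (G1*G2), (G3*G4*G5*G6); result (3*s^3 - 9*s^2 + 7*s - 2)/(9*s^3 - 3*s^2 - 9*s + 4)
DC gain: substitute s = 0 into T(s) from step 3: T(0) = -2/4 = -1/2.

Hence the answer: -1/2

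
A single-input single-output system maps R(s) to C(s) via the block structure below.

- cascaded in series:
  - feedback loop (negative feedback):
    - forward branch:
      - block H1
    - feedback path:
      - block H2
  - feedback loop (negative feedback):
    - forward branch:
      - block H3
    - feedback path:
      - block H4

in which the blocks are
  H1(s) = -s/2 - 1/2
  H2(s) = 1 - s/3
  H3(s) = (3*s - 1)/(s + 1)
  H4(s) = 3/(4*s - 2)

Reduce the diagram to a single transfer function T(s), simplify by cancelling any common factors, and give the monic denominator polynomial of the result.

(1) collapse the loop (H1 forward, H2 return); result (-3*s - 3)/(s^2 - 2*s + 3)
(2) collapse the loop (H3 forward, H4 return); result (12*s^2 - 10*s + 2)/(4*s^2 + 11*s - 5)
(3) combine [H1/(1+H1*H2)], [H3/(1+H3*H4)] in series; result (-36*s^3 - 6*s^2 + 24*s - 6)/(4*s^4 + 3*s^3 - 15*s^2 + 43*s - 15)
Step 3 gives the fully reduced T(s), with no common factor left to cancel. The denominator's leading coefficient is 4, so divide each of its coefficients by 4 to get the monic form.

Answer: s^4 + 3*s^3/4 - 15*s^2/4 + 43*s/4 - 15/4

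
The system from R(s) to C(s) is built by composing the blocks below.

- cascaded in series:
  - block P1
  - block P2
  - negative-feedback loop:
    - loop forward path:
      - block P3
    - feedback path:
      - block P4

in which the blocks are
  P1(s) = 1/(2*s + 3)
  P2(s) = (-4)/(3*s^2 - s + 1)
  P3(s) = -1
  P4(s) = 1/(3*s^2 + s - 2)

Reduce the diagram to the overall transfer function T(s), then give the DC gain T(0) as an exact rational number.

Step 1 - collapse the loop (P3 forward, P4 return), giving (-3*s^2 - s + 2)/(3*s^2 + s - 3)
Step 2 - combine P1, P2, [P3/(1+P3*P4)] in series, giving (12*s^2 + 4*s - 8)/(18*s^5 + 27*s^4 - 14*s^3 - 13*s^2 + 6*s - 9)
Step 2 gives the overall T(s). Then T(0) = -8/(-9) = 8/9.

Answer: 8/9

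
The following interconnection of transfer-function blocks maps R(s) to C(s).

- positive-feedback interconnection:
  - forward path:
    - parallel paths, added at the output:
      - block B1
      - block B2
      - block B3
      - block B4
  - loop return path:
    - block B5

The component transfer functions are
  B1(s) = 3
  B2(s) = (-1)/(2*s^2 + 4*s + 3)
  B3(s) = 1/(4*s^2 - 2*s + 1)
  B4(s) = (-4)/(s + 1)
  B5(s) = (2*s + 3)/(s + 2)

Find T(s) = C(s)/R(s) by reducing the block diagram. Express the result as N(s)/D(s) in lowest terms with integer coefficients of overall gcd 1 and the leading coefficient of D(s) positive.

1. add B1, B2, B3, B4 (parallel); result (24*s^5 + 28*s^4 + 4*s^3 - 8*s^2 + 19*s - 1)/(8*s^5 + 20*s^4 + 18*s^3 + 4*s^2 + s + 3)
2. apply the feedback formula to (B1+B2+B3+B4), B5: this yields T(s), and no further normalization is needed

Therefore the answer is (-24*s^6 - 76*s^5 - 60*s^4 - 3*s^2 - 37*s + 2)/(40*s^6 + 92*s^5 + 34*s^4 - 44*s^3 + 5*s^2 + 50*s - 9).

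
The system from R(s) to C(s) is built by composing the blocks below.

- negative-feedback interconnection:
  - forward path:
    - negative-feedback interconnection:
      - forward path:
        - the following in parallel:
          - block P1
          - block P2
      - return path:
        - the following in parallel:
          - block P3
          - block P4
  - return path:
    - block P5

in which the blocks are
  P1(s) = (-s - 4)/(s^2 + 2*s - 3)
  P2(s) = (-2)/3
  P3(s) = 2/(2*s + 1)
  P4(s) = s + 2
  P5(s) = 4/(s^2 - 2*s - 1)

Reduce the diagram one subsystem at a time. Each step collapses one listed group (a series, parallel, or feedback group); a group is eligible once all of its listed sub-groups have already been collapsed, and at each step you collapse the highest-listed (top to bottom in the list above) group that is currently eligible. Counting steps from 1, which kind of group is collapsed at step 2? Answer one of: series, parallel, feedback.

Step 1 - reduce the parallel group P1, P2
Step 2 - combine P3, P4 in parallel
Step 3 - collapse the loop ((P1+P2) forward, (P3+P4) return)
Step 4 - reduce the feedback loop with forward [(P1+P2)/(1+(P1+P2)*(P3+P4))] and return P5
The group at step 2 is a parallel group.

Hence the answer: parallel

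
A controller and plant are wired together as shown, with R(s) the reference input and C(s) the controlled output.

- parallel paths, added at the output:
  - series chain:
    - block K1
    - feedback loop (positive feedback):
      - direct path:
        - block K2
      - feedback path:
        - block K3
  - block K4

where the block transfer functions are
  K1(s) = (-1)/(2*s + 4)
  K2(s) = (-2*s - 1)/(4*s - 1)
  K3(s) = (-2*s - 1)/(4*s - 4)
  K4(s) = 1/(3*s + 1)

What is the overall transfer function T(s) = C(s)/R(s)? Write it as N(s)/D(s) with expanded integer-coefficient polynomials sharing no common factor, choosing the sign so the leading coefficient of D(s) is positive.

[1] reduce the feedback loop with forward K2 and return K3: (-8*s^2 + 4*s + 4)/(12*s^2 - 24*s + 3)
[2] cascade K1, [K2/(1-K2*K3)]: (4*s^2 - 2*s - 2)/(12*s^3 - 45*s + 6)
[3] reduce the parallel group (K1*[K2/(1-K2*K3)]), K4 - this is the overall T(s), already in the required normalized form

Answer: (24*s^3 - 2*s^2 - 53*s + 4)/(36*s^4 + 12*s^3 - 135*s^2 - 27*s + 6)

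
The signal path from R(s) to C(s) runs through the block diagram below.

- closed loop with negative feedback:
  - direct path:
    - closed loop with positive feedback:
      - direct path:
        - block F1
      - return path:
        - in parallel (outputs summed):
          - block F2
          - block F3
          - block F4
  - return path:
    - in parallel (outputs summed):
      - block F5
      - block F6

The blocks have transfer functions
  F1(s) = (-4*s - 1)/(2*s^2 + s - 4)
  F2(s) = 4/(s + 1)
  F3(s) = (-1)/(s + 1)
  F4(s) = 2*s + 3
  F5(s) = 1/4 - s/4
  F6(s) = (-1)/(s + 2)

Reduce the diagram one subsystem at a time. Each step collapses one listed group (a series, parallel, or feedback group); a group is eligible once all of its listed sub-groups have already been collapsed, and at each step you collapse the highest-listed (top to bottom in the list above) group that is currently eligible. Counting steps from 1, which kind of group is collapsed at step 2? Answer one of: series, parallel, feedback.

(1) add F2, F3, F4 (parallel)
(2) close the feedback loop around F1, (F2+F3+F4)
(3) sum the parallel branches F5, F6
(4) feedback reduction of [F1/(1-F1*(F2+F3+F4))], (F5+F6)
At step 2 the group reduced is feedback.

Answer: feedback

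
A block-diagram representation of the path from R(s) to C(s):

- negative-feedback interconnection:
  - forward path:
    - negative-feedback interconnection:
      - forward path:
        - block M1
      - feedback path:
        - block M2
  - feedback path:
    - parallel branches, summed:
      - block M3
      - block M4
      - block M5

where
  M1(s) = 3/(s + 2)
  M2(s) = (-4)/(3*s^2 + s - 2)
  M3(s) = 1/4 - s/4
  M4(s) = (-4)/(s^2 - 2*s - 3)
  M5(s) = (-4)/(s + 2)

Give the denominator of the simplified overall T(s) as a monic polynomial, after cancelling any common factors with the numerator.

Step 1. collapse the loop (M1 forward, M2 return) = (9*s^2 + 3*s - 6)/(3*s^3 + 7*s^2 - 16)
Step 2. combine M3, M4, M5 in parallel = (-s^4 + s^3 - 9*s^2 + 15*s + 10)/(4*s^3 - 28*s - 24)
Step 3. close the feedback loop around [M1/(1+M1*M2)], (M3+M4+M5) = (36*s^4 - 24*s^3 - 252*s^2 - 48*s + 144)/(3*s^5 + 31*s^4 - 187*s^3 - 43*s^2 + 64*s + 324)
No further cancellation is possible in the step-3 result, so that is T(s). Its denominator becomes monic after dividing by the leading coefficient 3.

Hence the answer: s^5 + 31*s^4/3 - 187*s^3/3 - 43*s^2/3 + 64*s/3 + 108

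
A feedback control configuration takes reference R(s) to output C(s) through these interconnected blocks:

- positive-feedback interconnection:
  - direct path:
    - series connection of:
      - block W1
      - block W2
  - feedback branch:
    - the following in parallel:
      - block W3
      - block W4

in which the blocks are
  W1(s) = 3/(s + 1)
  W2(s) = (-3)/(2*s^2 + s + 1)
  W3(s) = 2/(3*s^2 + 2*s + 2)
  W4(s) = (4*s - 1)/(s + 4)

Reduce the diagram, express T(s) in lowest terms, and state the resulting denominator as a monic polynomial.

(1) combine W1, W2 in series gives (-9)/(2*s^3 + 3*s^2 + 2*s + 1)
(2) combine W3, W4 in parallel gives (12*s^3 + 5*s^2 + 8*s + 6)/(3*s^3 + 14*s^2 + 10*s + 8)
(3) reduce the feedback loop with forward (W1*W2) and return (W3+W4) gives (-27*s^3 - 126*s^2 - 90*s - 72)/(6*s^6 + 37*s^5 + 68*s^4 + 185*s^3 + 103*s^2 + 98*s + 62)
That last expression is T(s), already simplified. Scaling its denominator by 1/6 (the reciprocal of the leading coefficient) yields the monic denominator.

Final answer: s^6 + 37*s^5/6 + 34*s^4/3 + 185*s^3/6 + 103*s^2/6 + 49*s/3 + 31/3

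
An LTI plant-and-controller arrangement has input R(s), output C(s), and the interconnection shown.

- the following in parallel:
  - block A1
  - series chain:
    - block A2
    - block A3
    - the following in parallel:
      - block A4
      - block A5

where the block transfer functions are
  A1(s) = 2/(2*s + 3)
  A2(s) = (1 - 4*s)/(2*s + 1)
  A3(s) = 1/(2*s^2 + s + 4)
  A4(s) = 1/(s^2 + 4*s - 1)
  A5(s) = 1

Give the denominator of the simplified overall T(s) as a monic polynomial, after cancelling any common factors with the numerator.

Reducing step by step:

1. combine A4, A5 in parallel, giving (s^2 + 4*s)/(s^2 + 4*s - 1)
2. series reduction of A2, A3, (A4+A5), giving (-4*s^3 - 15*s^2 + 4*s)/(4*s^5 + 20*s^4 + 21*s^3 + 36*s^2 + 7*s - 4)
3. parallel reduction of A1, (A2*A3*(A4+A5)), giving (8*s^5 + 32*s^4 + 35*s^2 + 26*s - 8)/(8*s^6 + 52*s^5 + 102*s^4 + 135*s^3 + 122*s^2 + 13*s - 12)
T(s) is the step-3 result (common factors already cancelled). Leading coefficient of the denominator: 8. Divide through by 8 for the monic polynomial.

Answer: s^6 + 13*s^5/2 + 51*s^4/4 + 135*s^3/8 + 61*s^2/4 + 13*s/8 - 3/2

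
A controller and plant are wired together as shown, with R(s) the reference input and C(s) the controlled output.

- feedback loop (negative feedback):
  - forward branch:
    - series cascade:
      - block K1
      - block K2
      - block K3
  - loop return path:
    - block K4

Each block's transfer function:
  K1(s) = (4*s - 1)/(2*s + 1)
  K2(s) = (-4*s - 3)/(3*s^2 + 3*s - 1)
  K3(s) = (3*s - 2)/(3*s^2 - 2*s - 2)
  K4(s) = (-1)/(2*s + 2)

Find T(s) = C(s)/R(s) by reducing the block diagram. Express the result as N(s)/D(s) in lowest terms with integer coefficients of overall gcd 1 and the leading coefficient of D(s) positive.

The answer is (-96*s^4 - 80*s^3 + 66*s^2 + 38*s - 12)/(36*s^6 + 66*s^5 - 24*s^4 - 52*s^3 - 54*s^2 - 21*s + 10).

Reasoning:
Step 1. reduce the series chain K1, K2, K3 gives (-48*s^3 + 8*s^2 + 25*s - 6)/(18*s^5 + 15*s^4 - 27*s^3 - 23*s^2 + 2)
Step 2. collapse the loop ((K1*K2*K3) forward, K4 return), giving the overall T(s)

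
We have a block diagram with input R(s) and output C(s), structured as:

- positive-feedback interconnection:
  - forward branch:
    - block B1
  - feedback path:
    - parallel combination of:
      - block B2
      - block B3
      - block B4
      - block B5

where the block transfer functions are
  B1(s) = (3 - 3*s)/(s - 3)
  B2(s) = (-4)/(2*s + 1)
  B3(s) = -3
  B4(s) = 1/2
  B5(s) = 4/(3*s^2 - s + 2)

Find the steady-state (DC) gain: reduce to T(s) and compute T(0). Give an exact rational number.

First reduce the diagram to T(s).

Step 1: sum the parallel branches B2, B3, B4, B5, giving (-30*s^3 - 29*s^2 + 9*s - 18)/(12*s^3 + 2*s^2 + 6*s + 4)
Step 2: close the feedback loop around B1, (B2+B3+B4+B5), giving (36*s^4 - 30*s^3 + 12*s^2 - 6*s - 12)/(78*s^4 + 31*s^3 - 114*s^2 + 95*s - 42)
The step-2 result is T(s). Setting s = 0: T(0) = -12/(-42) = 2/7.

Answer: 2/7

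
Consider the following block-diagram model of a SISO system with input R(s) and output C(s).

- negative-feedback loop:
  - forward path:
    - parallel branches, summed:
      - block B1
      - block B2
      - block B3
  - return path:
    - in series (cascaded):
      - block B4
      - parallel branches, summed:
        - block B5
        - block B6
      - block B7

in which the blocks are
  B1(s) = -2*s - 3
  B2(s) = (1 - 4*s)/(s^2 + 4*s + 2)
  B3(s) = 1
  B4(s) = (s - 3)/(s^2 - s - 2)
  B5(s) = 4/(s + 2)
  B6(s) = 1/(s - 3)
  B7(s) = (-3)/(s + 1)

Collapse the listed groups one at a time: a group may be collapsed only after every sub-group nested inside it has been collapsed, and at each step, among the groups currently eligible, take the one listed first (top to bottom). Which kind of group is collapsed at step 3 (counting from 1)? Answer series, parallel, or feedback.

Reducing step by step:

(1) add B1, B2, B3 (parallel)
(2) sum the parallel branches B5, B6
(3) series reduction of B4, (B5+B6), B7
(4) feedback reduction of (B1+B2+B3), (B4*(B5+B6)*B7)
So the answer for step 3 is series.

Answer: series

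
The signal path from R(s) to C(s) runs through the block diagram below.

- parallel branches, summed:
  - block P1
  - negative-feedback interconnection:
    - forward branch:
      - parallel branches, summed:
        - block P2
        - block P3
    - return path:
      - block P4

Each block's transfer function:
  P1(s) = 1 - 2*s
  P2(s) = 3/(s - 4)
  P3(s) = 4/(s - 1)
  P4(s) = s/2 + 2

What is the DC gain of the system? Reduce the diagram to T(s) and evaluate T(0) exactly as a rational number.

First reduce the diagram to T(s).

Step 1. parallel reduction of P2, P3 -> (7*s - 19)/(s^2 - 5*s + 4)
Step 2. collapse the loop ((P2+P3) forward, P4 return) -> (14*s - 38)/(9*s^2 - s - 68)
Step 3. sum the parallel branches P1, [(P2+P3)/(1+(P2+P3)*P4)] -> (-18*s^3 + 11*s^2 + 149*s - 106)/(9*s^2 - s - 68)
That last expression is T(s); at s = 0 only the constant terms survive, so T(0) = -106/(-68) = 53/34.

Answer: 53/34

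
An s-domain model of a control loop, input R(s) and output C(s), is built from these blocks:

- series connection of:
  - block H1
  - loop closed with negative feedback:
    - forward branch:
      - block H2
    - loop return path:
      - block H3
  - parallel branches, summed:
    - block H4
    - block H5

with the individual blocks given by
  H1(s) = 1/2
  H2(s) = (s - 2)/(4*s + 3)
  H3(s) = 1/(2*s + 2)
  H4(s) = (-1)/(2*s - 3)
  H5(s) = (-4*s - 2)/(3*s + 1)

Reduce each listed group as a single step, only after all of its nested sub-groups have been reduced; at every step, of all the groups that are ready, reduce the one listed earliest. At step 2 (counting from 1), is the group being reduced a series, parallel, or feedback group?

[1] apply the feedback formula to H2, H3
[2] combine H4, H5 in parallel
[3] multiply H1, [H2/(1+H2*H3)], (H4+H5) (series)
Step 2 collapses a parallel group.

Therefore the answer is parallel.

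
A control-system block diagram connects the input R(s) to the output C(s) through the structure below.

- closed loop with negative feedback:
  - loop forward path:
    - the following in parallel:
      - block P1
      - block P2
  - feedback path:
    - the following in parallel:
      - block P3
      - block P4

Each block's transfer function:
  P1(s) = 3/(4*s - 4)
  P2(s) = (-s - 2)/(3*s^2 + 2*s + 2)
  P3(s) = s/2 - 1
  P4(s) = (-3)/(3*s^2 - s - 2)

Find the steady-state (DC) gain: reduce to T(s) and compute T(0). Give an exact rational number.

Step 1 - combine P1, P2 in parallel: (5*s^2 + 2*s + 14)/(12*s^3 - 4*s^2 - 8)
Step 2 - parallel reduction of P3, P4: (3*s^3 - 7*s^2 - 2)/(6*s^2 - 2*s - 4)
Step 3 - apply the feedback formula to (P1+P2), (P3+P4): (30*s^4 + 2*s^3 + 60*s^2 - 36*s - 56)/(87*s^5 - 77*s^4 - 12*s^3 - 140*s^2 + 12*s + 4)
Evaluating the step-3 result (the overall T(s)) at s = 0 gives T(0) = -56/4 = -14.

Answer: -14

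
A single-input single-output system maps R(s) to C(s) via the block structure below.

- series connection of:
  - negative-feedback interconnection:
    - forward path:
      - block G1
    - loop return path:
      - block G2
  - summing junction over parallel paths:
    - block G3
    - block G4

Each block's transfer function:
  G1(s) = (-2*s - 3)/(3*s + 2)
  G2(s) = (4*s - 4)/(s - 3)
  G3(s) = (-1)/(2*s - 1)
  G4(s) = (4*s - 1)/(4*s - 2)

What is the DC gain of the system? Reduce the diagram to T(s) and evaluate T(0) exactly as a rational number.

(1) close the feedback loop around G1, G2 -> (2*s^2 - 3*s - 9)/(5*s^2 + 11*s - 6)
(2) add G3, G4 (parallel) -> (4*s - 3)/(4*s - 2)
(3) series reduction of [G1/(1+G1*G2)], (G3+G4) -> (8*s^3 - 18*s^2 - 27*s + 27)/(20*s^3 + 34*s^2 - 46*s + 12)
The step-3 result is T(s). Setting s = 0: T(0) = 27/12 = 9/4.

Answer: 9/4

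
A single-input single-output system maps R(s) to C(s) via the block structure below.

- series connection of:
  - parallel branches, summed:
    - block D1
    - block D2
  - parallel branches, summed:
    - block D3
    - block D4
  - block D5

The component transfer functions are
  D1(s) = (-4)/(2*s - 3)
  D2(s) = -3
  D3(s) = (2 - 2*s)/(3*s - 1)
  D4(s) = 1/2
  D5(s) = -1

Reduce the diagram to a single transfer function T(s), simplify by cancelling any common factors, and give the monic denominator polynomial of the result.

Step 1. add D1, D2 (parallel) gives (5 - 6*s)/(2*s - 3)
Step 2. parallel reduction of D3, D4 gives (3 - s)/(6*s - 2)
Step 3. reduce the series chain (D1+D2), (D3+D4), D5 gives (-6*s^2 + 23*s - 15)/(12*s^2 - 22*s + 6)
No further cancellation is possible in the step-3 result, so that is T(s). Its denominator becomes monic after dividing by the leading coefficient 12.

Hence the answer: s^2 - 11*s/6 + 1/2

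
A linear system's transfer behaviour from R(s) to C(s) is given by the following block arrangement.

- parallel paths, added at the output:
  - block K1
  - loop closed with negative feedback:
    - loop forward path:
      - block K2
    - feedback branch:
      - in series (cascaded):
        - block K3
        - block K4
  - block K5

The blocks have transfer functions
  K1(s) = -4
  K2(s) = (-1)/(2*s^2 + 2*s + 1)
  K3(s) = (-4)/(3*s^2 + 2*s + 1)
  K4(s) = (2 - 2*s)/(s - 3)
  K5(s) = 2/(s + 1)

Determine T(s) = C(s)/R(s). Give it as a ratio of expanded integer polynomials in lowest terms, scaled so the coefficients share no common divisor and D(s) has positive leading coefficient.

Reducing step by step:

[1] combine K3, K4 in series -> (8*s - 8)/(3*s^3 - 7*s^2 - 5*s - 3)
[2] collapse the loop (K2 forward, (K3*K4) return) -> (-3*s^3 + 7*s^2 + 5*s + 3)/(6*s^5 - 8*s^4 - 21*s^3 - 23*s^2 - 19*s + 5)
[3] sum the parallel branches K1, [K2/(1+K2*(K3*K4))], K5: this yields T(s), and no further normalization is needed

Answer: (-24*s^6 + 20*s^5 + 97*s^4 + 138*s^3 + 134*s^2 + 26*s - 7)/(6*s^6 - 2*s^5 - 29*s^4 - 44*s^3 - 42*s^2 - 14*s + 5)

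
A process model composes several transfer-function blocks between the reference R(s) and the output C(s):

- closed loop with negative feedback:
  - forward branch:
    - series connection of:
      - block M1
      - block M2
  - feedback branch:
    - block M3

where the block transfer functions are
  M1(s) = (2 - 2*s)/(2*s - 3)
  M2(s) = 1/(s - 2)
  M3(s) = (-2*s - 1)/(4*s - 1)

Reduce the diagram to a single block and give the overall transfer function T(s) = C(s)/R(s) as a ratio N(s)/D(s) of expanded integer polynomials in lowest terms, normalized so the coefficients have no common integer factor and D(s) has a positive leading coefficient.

Step 1: cascade M1, M2; result (2 - 2*s)/(2*s^2 - 7*s + 6)
Step 2: apply the feedback formula to (M1*M2), M3, giving the overall T(s)

Therefore the answer is (-8*s^2 + 10*s - 2)/(8*s^3 - 26*s^2 + 29*s - 8).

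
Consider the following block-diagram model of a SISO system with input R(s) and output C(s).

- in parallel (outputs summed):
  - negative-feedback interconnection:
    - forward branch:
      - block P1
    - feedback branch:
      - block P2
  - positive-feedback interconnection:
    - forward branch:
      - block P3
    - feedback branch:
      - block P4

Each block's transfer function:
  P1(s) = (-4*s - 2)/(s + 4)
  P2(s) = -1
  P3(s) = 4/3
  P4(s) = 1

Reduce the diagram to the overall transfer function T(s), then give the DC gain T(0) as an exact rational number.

Step 1. apply the feedback formula to P1, P2 = (-4*s - 2)/(5*s + 6)
Step 2. apply the feedback formula to P3, P4 = -4
Step 3. parallel reduction of [P1/(1+P1*P2)], [P3/(1-P3*P4)] = (-24*s - 26)/(5*s + 6)
Step 3 gives the overall T(s). Then T(0) = -26/6 = -13/3.

Therefore the answer is -13/3.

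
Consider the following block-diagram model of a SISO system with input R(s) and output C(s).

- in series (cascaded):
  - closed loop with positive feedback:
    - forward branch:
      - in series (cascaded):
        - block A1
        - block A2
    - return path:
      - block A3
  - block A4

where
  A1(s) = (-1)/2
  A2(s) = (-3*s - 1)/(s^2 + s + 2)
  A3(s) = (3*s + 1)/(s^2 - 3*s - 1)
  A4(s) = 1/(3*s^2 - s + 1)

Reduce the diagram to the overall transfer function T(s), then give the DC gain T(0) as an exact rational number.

The answer is 1/5.

Reasoning:
Step 1. reduce the series chain A1, A2; result (3*s + 1)/(2*s^2 + 2*s + 4)
Step 2. feedback reduction of (A1*A2), A3; result (3*s^3 - 8*s^2 - 6*s - 1)/(2*s^4 - 4*s^3 - 13*s^2 - 20*s - 5)
Step 3. multiply [(A1*A2)/(1-(A1*A2)*A3)], A4 (series); result (3*s^3 - 8*s^2 - 6*s - 1)/(6*s^6 - 14*s^5 - 33*s^4 - 51*s^3 - 8*s^2 - 15*s - 5)
Evaluating the step-3 result (the overall T(s)) at s = 0 gives T(0) = -1/(-5) = 1/5.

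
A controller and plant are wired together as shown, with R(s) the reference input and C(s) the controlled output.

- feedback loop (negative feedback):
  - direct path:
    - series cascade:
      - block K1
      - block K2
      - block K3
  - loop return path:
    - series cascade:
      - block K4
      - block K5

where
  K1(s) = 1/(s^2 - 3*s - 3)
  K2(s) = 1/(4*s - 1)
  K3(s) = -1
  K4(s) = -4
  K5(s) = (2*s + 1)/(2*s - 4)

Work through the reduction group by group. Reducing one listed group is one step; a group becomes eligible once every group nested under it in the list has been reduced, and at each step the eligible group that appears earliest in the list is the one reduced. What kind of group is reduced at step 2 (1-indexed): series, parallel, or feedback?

(1) multiply K1, K2, K3 (series)
(2) combine K4, K5 in series
(3) collapse the loop ((K1*K2*K3) forward, (K4*K5) return)
Step 2: series.

Hence the answer: series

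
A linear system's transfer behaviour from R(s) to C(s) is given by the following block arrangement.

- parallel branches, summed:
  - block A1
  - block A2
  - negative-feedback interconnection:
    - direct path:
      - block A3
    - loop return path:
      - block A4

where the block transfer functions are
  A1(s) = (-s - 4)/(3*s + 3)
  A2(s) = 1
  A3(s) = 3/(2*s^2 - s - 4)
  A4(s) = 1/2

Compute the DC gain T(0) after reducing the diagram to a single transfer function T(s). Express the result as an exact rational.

Step 1. collapse the loop (A3 forward, A4 return), giving 6/(4*s^2 - 2*s - 5)
Step 2. combine A1, A2, [A3/(1+A3*A4)] in parallel, giving (8*s^3 - 8*s^2 + 10*s + 23)/(12*s^3 + 6*s^2 - 21*s - 15)
Step 2 gives the overall T(s). Then T(0) = 23/(-15) = -23/15.

Hence the answer: -23/15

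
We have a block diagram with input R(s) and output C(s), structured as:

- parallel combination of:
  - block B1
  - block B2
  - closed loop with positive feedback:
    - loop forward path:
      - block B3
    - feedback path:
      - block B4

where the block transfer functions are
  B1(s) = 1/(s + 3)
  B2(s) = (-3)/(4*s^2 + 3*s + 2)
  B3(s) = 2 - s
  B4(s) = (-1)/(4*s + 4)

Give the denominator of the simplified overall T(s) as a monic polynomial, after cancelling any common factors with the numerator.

1. apply the feedback formula to B3, B4 gives (-4*s^2 + 4*s + 8)/(3*s + 6)
2. reduce the parallel group B1, B2, [B3/(1-B3*B4)] gives (-16*s^5 - 44*s^4 + 60*s^3 + 164*s^2 + 91*s + 6)/(12*s^4 + 69*s^3 + 123*s^2 + 84*s + 36)
That last expression is T(s), already simplified. Scaling its denominator by 1/12 (the reciprocal of the leading coefficient) yields the monic denominator.

Final answer: s^4 + 23*s^3/4 + 41*s^2/4 + 7*s + 3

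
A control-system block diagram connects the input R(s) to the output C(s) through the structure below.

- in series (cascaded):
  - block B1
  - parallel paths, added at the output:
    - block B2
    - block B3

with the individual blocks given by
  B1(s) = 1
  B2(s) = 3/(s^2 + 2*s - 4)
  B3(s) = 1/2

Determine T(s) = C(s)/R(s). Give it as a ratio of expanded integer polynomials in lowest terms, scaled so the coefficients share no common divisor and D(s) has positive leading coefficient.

Step 1. parallel reduction of B2, B3 gives (s^2 + 2*s + 2)/(2*s^2 + 4*s - 8)
Step 2. multiply B1, (B2+B3) (series): this yields T(s), and no further normalization is needed

Hence the answer: (s^2 + 2*s + 2)/(2*s^2 + 4*s - 8)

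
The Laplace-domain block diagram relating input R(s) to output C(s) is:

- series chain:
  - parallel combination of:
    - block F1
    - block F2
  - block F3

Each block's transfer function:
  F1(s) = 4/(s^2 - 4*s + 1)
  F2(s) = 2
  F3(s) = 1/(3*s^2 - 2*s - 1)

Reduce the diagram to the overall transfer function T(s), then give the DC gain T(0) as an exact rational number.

Step 1 - add F1, F2 (parallel) -> (2*s^2 - 8*s + 6)/(s^2 - 4*s + 1)
Step 2 - combine (F1+F2), F3 in series -> (2*s - 6)/(3*s^3 - 11*s^2 - s + 1)
Evaluating the step-2 result (the overall T(s)) at s = 0 gives T(0) = -6/1 = -6.

Final answer: -6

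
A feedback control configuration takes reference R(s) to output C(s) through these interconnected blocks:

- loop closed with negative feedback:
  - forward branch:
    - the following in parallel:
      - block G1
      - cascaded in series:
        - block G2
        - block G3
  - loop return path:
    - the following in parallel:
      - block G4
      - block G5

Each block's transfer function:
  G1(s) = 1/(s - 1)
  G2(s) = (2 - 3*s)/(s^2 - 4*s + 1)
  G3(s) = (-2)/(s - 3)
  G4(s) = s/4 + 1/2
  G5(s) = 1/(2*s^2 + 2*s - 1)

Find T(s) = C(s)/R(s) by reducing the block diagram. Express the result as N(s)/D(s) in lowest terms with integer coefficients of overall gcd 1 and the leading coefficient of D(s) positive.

Step 1. combine G2, G3 in series gives (6*s - 4)/(s^3 - 7*s^2 + 13*s - 3)
Step 2. sum the parallel branches G1, (G2*G3) gives (s^3 - s^2 + 3*s + 1)/(s^4 - 8*s^3 + 20*s^2 - 16*s + 3)
Step 3. add G4, G5 (parallel) gives (2*s^3 + 6*s^2 + 3*s + 2)/(8*s^2 + 8*s - 4)
Step 4. collapse the loop ((G1+(G2*G3)) forward, (G4+G5) return), giving the overall T(s)

Answer: (8*s^5 + 12*s^3 + 36*s^2 - 4*s - 4)/(10*s^6 - 52*s^5 + 95*s^4 + 83*s^3 - 171*s^2 + 97*s - 10)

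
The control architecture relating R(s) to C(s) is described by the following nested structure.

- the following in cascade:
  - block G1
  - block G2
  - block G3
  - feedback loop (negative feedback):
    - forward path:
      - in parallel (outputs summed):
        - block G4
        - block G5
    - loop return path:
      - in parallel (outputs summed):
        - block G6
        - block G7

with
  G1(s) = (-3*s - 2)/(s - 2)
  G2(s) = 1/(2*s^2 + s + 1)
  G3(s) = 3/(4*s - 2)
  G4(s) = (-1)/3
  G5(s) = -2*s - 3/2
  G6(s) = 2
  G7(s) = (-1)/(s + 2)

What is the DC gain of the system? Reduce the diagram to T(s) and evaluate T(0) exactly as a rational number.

Step 1. reduce the parallel group G4, G5 -> -2*s - 11/6
Step 2. combine G6, G7 in parallel -> (2*s + 3)/(s + 2)
Step 3. apply the feedback formula to (G4+G5), (G6+G7) -> (12*s^2 + 35*s + 22)/(24*s^2 + 52*s + 21)
Step 4. combine G1, G2, G3, [(G4+G5)/(1+(G4+G5)*(G6+G7))] in series -> (-108*s^3 - 387*s^2 - 408*s - 132)/(192*s^6 + 32*s^5 - 616*s^4 - 376*s^3 - 174*s^2 + 82*s + 84)
DC gain: substitute s = 0 into T(s) from step 4: T(0) = -132/84 = -11/7.

Final answer: -11/7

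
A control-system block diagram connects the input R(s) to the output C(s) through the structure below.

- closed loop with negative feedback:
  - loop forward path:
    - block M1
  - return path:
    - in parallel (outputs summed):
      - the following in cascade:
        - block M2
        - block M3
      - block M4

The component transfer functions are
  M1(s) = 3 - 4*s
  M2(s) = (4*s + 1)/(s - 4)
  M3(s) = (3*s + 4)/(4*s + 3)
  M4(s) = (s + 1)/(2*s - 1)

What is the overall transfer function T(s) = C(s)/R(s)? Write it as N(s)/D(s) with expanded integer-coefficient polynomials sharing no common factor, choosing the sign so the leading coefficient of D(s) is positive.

The answer is (32*s^4 - 144*s^3 + 46*s^2 + 81*s - 36)/(112*s^4 - 24*s^3 - 165*s^2 + 55*s + 36).

Reasoning:
Step 1: series reduction of M2, M3 -> (12*s^2 + 19*s + 4)/(4*s^2 - 13*s - 12)
Step 2: combine (M2*M3), M4 in parallel -> (28*s^3 + 17*s^2 - 36*s - 16)/(8*s^3 - 30*s^2 - 11*s + 12)
Step 3: reduce the feedback loop with forward M1 and return ((M2*M3)+M4) - this is the overall T(s), already in the required normalized form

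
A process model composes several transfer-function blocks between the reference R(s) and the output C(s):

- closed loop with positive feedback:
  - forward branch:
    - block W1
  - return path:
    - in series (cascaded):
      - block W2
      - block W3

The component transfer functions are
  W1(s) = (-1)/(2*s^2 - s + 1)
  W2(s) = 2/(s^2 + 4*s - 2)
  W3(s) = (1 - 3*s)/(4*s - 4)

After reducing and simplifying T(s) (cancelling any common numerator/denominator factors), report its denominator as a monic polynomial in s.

Answer: s^5 + 5*s^4/2 - 7*s^3 + 13*s^2/2 - 19*s/4 + 5/4

Working:
Step 1: combine W2, W3 in series, giving (1 - 3*s)/(2*s^3 + 6*s^2 - 12*s + 4)
Step 2: close the feedback loop around W1, (W2*W3), giving (-2*s^3 - 6*s^2 + 12*s - 4)/(4*s^5 + 10*s^4 - 28*s^3 + 26*s^2 - 19*s + 5)
That last expression is T(s), already simplified. Scaling its denominator by 1/4 (the reciprocal of the leading coefficient) yields the monic denominator.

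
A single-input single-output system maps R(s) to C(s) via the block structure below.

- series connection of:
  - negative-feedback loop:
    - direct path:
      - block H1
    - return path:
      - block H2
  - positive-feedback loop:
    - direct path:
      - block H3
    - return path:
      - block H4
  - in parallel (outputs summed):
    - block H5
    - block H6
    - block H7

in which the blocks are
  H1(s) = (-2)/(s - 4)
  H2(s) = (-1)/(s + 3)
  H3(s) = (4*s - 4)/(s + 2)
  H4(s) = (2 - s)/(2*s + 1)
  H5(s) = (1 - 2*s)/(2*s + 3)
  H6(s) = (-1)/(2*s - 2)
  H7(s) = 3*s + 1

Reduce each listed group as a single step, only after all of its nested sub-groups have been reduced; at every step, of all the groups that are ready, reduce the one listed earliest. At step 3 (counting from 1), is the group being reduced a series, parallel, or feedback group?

Step 1. collapse the loop (H1 forward, H2 return)
Step 2. apply the feedback formula to H3, H4
Step 3. parallel reduction of H5, H6, H7
Step 4. reduce the series chain [H1/(1+H1*H2)], [H3/(1-H3*H4)], (H5+H6+H7)
The group at step 3 is a parallel group.

Final answer: parallel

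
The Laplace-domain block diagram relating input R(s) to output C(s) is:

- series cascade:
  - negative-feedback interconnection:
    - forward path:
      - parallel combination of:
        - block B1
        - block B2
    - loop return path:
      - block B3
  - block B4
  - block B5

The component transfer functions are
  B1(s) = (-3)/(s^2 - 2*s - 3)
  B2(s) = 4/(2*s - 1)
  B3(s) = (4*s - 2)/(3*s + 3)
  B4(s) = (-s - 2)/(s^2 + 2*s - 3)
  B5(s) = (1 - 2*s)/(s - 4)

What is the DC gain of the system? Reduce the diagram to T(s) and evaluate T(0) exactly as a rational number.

1. sum the parallel branches B1, B2; result (4*s^2 - 14*s - 9)/(2*s^3 - 5*s^2 - 4*s + 3)
2. reduce the feedback loop with forward (B1+B2) and return B3; result (12*s^3 - 30*s^2 - 69*s - 27)/(6*s^4 + 7*s^3 - 91*s^2 - 11*s + 27)
3. reduce the series chain [(B1+B2)/(1+(B1+B2)*B3)], B4, B5; result (12*s^4 - 6*s^3 - 129*s^2 - 165*s - 54)/(3*s^6 - s^5 - 86*s^4 + 40*s^3 + 587*s^2 - 219*s - 324)
DC gain: substitute s = 0 into T(s) from step 3: T(0) = -54/(-324) = 1/6.

Therefore the answer is 1/6.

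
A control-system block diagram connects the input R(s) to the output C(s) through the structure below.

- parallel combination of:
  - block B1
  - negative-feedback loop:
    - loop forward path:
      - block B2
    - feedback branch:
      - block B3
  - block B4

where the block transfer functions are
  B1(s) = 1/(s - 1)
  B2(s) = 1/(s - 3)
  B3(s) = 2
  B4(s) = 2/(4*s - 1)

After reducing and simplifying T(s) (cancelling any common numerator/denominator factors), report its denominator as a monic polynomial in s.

Step 1 - apply the feedback formula to B2, B3 -> 1/(s - 1)
Step 2 - sum the parallel branches B1, [B2/(1+B2*B3)], B4 -> (10*s - 4)/(4*s^2 - 5*s + 1)
The result of step 2 is T(s) in lowest terms. Its denominator has leading coefficient 4; dividing the denominator through by 4 makes it monic.

Answer: s^2 - 5*s/4 + 1/4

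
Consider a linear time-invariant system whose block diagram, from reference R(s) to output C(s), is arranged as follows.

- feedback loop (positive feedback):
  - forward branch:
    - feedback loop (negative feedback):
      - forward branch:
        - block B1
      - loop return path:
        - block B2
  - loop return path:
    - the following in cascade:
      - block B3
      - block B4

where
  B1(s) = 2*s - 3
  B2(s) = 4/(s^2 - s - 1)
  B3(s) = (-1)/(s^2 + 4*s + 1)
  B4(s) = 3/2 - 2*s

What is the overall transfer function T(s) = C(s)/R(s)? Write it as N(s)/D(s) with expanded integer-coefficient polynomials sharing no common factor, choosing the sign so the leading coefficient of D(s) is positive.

Reducing step by step:

Step 1: apply the feedback formula to B1, B2; result (2*s^3 - 5*s^2 + s + 3)/(s^2 + 7*s - 13)
Step 2: reduce the series chain B3, B4; result (4*s - 3)/(2*s^2 + 8*s + 2)
Step 3: apply the feedback formula to [B1/(1+B1*B2)], (B3*B4), giving the overall T(s)

Answer: (-4*s^5 - 6*s^4 + 34*s^3 - 4*s^2 - 26*s - 6)/(6*s^4 - 48*s^3 - 13*s^2 + 99*s + 17)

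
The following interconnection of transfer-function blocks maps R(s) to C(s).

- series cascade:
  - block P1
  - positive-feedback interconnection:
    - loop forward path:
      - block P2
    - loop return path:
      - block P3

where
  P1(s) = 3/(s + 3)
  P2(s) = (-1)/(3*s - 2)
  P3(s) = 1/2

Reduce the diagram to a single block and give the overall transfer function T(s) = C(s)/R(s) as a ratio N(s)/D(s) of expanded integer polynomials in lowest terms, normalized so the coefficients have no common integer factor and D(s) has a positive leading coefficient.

Reducing step by step:

Step 1: feedback reduction of P2, P3, giving (-2)/(6*s - 3)
Step 2: series reduction of P1, [P2/(1-P2*P3)]: this yields T(s), and no further normalization is needed

Answer: (-2)/(2*s^2 + 5*s - 3)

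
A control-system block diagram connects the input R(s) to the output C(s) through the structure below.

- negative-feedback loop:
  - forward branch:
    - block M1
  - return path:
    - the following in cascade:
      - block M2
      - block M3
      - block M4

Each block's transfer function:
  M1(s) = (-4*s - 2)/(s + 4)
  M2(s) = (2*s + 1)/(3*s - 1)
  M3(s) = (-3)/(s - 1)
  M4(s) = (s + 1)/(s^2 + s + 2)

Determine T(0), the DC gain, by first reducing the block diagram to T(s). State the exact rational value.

Reducing step by step:

Step 1 - cascade M2, M3, M4: (-6*s^2 - 9*s - 3)/(3*s^4 - s^3 + 3*s^2 - 7*s + 2)
Step 2 - reduce the feedback loop with forward M1 and return (M2*M3*M4): (-12*s^5 - 2*s^4 - 10*s^3 + 22*s^2 + 6*s - 4)/(3*s^5 + 11*s^4 + 23*s^3 + 53*s^2 + 4*s + 14)
DC gain: substitute s = 0 into T(s) from step 2: T(0) = -4/14 = -2/7.

Answer: -2/7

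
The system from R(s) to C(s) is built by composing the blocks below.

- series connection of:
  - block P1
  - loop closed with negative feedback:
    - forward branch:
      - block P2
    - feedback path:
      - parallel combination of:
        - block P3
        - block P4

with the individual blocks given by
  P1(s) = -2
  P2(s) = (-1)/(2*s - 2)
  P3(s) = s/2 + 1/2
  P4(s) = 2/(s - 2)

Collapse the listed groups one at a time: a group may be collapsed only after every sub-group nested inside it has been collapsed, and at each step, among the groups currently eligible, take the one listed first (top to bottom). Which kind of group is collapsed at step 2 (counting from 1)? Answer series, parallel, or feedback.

1. combine P3, P4 in parallel
2. feedback reduction of P2, (P3+P4)
3. series reduction of P1, [P2/(1+P2*(P3+P4))]
At step 2 the group reduced is feedback.

Therefore the answer is feedback.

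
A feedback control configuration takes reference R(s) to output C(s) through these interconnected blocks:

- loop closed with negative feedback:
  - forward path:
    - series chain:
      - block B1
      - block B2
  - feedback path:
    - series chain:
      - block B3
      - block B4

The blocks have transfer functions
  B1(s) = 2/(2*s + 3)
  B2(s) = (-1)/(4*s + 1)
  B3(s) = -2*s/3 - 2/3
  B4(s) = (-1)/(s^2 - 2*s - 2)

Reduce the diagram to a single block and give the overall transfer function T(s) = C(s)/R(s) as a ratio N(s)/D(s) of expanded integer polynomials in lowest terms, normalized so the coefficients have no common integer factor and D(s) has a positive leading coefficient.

Step 1 - cascade B1, B2 -> (-2)/(8*s^2 + 14*s + 3)
Step 2 - cascade B3, B4 -> (2*s + 2)/(3*s^2 - 6*s - 6)
Step 3 - apply the feedback formula to (B1*B2), (B3*B4) - this is the overall T(s), already in the required normalized form

Final answer: (-6*s^2 + 12*s + 12)/(24*s^4 - 6*s^3 - 123*s^2 - 106*s - 22)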